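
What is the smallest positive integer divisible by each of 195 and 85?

195 = 3 · 5 · 13; 85 = 5 · 17
max exponents: 3 · 5 · 13 · 17 = 3315

3315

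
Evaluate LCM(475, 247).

6175

475 = 5² · 19; 247 = 13 · 19
max exponents: 5² · 13 · 19 = 6175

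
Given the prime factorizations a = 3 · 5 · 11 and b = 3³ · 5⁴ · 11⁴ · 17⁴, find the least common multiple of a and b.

max exponent per prime: 3³ · 5⁴ · 11⁴ · 17⁴ = 20635272466875

20635272466875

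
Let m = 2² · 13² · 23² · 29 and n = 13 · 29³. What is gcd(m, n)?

min exponent per shared prime: 13 · 29 = 377

377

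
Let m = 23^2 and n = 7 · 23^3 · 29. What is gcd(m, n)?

529

min exponent per shared prime: 23^2 = 529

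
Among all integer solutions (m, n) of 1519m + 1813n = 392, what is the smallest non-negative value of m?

gcd(1519, 1813) = 49 (Euclid: 1813 = 1·1519 + 294; 1519 = 5·294 + 49; 294 = 6·49 + 0), and 49 | 392.
Extended Euclid: 1519·(6) + 1813·(-5) = 49. Scale by 8: m₀ = 48.
General solution m = m₀ + 37t; reducing mod 37 gives m = 11 (and n = -9).

11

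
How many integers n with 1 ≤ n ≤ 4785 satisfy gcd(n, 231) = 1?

2486

Prime factors of 231: 3, 7, 11. Count integers ≤ 4785 divisible by none of them.
By inclusion–exclusion: 4785 − ⌊4785/3⌋ − ⌊4785/7⌋ − ⌊4785/11⌋ + ⌊4785/21⌋ + ⌊4785/33⌋ + ⌊4785/77⌋ − ⌊4785/231⌋ = 2486.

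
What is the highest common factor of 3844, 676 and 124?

3844 = 2² · 31²; 676 = 2² · 13²; 124 = 2² · 31
gcd takes min exponent of each prime: 2² = 4

4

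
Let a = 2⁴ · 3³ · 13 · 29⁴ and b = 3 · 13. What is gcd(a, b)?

min exponent per shared prime: 3 · 13 = 39

39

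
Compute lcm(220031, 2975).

5500775

220031 = 7 · 17 · 43²; 2975 = 5² · 7 · 17
max exponents: 5² · 7 · 17 · 43² = 5500775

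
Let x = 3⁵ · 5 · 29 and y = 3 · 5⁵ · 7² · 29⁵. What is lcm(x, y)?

763207034821875

max exponent per prime: 3⁵ · 5⁵ · 7² · 29⁵ = 763207034821875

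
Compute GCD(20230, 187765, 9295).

5

20230 = 2 · 5 · 7 · 17²; 187765 = 5 · 17 · 47²; 9295 = 5 · 11 · 13²
gcd takes min exponent of each prime: 5 = 5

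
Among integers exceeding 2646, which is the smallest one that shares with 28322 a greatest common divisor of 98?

Multiples of 98 above 2646: 98·28, 98·29, … . Need the cofactor coprime to 28322/98 = 289.
Checking s = 28, 29, … the first with gcd(s, 289) = 1 is s = 28, giving 2744.

2744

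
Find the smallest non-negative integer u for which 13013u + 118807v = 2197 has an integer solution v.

621

Reduce mod 118807: 13013u ≡ 2197 (mod 118807). With g = gcd(13013, 118807) = 169 dividing 2197, divide through: 77u ≡ 13 (mod 703).
Since gcd(77, 703) = 1, u ≡ 13·(77)⁻¹ ≡ 621 (mod 703). Smallest non-negative: 621.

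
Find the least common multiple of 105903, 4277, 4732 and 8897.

104307253596

lcm(105903, 4277) = 105903·4277/gcd = 452947131/7 = 64706733
lcm(64706733, 4732) = 64706733·4732/gcd = 306192260556/91 = 3364750116
lcm(3364750116, 8897) = 3364750116·8897/gcd = 29936181782052/287 = 104307253596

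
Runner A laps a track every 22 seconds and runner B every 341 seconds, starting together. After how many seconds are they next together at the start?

22 = 2 · 11; 341 = 11 · 31
max exponents: 2 · 11 · 31 = 682

682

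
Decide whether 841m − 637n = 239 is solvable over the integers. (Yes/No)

Yes

By Bézout, 841m − 637n = 239 has integer solutions iff gcd(841, 637) | 239.
Euclid: 841 = 1·637 + 204; 637 = 3·204 + 25; 204 = 8·25 + 4; 25 = 6·4 + 1; 4 = 4·1 + 0. gcd = 1; 239 mod 1 = 0. Yes.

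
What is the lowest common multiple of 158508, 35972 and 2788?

158508 = 2² · 3² · 7 · 17 · 37; 35972 = 2² · 17 · 23²; 2788 = 2² · 17 · 41
lcm takes max exponent of each prime: 2² · 3² · 7 · 17 · 23² · 37 · 41 = 3437880012

3437880012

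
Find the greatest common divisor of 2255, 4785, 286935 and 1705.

55

gcd(2255, 4785): 4785 = 2·2255 + 275; 2255 = 8·275 + 55; 275 = 5·55 + 0 → 55
gcd(55, 286935): 286935 = 5217·55 + 0 → 55
gcd(55, 1705): 1705 = 31·55 + 0 → 55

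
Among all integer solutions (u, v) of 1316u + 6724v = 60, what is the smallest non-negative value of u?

138

Euclid: 6724 = 5·1316 + 144; 1316 = 9·144 + 20; 144 = 7·20 + 4; 20 = 5·4 + 0 → gcd = 4; 60 = 4·15.
Back-substitution yields 1316·(-327) + 6724·(64) = 4, so one solution is u = -327·15 = -4905, v = 64·15 = 960.
Solutions in u differ by 6724/4 = 1681; the one in [0, 1681) is -4905 mod 1681 = 138.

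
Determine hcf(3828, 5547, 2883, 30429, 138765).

3

gcd(3828, 5547): 5547 = 1·3828 + 1719; 3828 = 2·1719 + 390; 1719 = 4·390 + 159; 390 = 2·159 + 72; 159 = 2·72 + 15; 72 = 4·15 + 12; 15 = 1·12 + 3; 12 = 4·3 + 0 → 3
gcd(3, 2883): 2883 = 961·3 + 0 → 3
gcd(3, 30429): 30429 = 10143·3 + 0 → 3
gcd(3, 138765): 138765 = 46255·3 + 0 → 3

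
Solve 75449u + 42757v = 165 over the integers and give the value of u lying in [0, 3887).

Euclid: 75449 = 1·42757 + 32692; 42757 = 1·32692 + 10065; 32692 = 3·10065 + 2497; 10065 = 4·2497 + 77; 2497 = 32·77 + 33; 77 = 2·33 + 11; 33 = 3·11 + 0 → gcd = 11; 165 = 11·15.
Back-substitution yields 75449·(-1113) + 42757·(1964) = 11, so one solution is u = -1113·15 = -16695, v = 1964·15 = 29460.
Solutions in u differ by 42757/11 = 3887; the one in [0, 3887) is -16695 mod 3887 = 2740.

2740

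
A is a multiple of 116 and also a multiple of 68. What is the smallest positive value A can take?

116 = 2² · 29; 68 = 2² · 17
max exponents: 2² · 17 · 29 = 1972

1972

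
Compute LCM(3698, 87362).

gcd first: 87362 = 23·3698 + 2308; 3698 = 1·2308 + 1390; 2308 = 1·1390 + 918; 1390 = 1·918 + 472; 918 = 1·472 + 446; 472 = 1·446 + 26; 446 = 17·26 + 4; 26 = 6·4 + 2; 4 = 2·2 + 0 → gcd = 2
lcm = 3698·87362/gcd = 323064676/2 = 161532338

161532338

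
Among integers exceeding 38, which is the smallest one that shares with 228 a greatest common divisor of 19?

95

gcd(k, 228) = 19 forces 19 | k; write k = 19s. Then gcd(19s, 19·12) = 19·gcd(s, 12), so need gcd(s, 12) = 1.
19s > 38 gives s ≥ 3. The least s ≥ 3 coprime to 12 is 5, so k = 19·5 = 95.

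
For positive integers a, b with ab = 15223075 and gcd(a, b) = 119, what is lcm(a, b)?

For any two positive integers, gcd × lcm equals their product. Hence lcm = 15223075 / 119 = 127925.

127925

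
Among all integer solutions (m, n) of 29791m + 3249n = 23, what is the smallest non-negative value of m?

1022

gcd(29791, 3249) = 1 (Euclid: 29791 = 9·3249 + 550; 3249 = 5·550 + 499; 550 = 1·499 + 51; 499 = 9·51 + 40; 51 = 1·40 + 11; 40 = 3·11 + 7; 11 = 1·7 + 4; 7 = 1·4 + 3; 4 = 1·3 + 1; 3 = 3·1 + 0), and 1 | 23.
Extended Euclid: 29791·(892) + 3249·(-8179) = 1. Scale by 23: m₀ = 20516.
General solution m = m₀ + 3249t; reducing mod 3249 gives m = 1022 (and n = -9371).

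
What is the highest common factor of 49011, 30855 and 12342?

51

gcd(49011, 30855): 49011 = 1·30855 + 18156; 30855 = 1·18156 + 12699; 18156 = 1·12699 + 5457; 12699 = 2·5457 + 1785; 5457 = 3·1785 + 102; 1785 = 17·102 + 51; 102 = 2·51 + 0 → 51
gcd(51, 12342): 12342 = 242·51 + 0 → 51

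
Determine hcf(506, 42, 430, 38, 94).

2

gcd(506, 42): 506 = 12·42 + 2; 42 = 21·2 + 0 → 2
gcd(2, 430): 430 = 215·2 + 0 → 2
gcd(2, 38): 38 = 19·2 + 0 → 2
gcd(2, 94): 94 = 47·2 + 0 → 2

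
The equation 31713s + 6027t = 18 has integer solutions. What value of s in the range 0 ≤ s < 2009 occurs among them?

Reduce mod 6027: 31713s ≡ 18 (mod 6027). With g = gcd(31713, 6027) = 3 dividing 18, divide through: 10571s ≡ 6 (mod 2009).
Since gcd(10571, 2009) = 1, s ≡ 6·(10571)⁻¹ ≡ 825 (mod 2009). Smallest non-negative: 825.

825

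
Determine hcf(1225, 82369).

49

1225 = 5² · 7²
82369 = 7² · 41²
Common: 7² = 49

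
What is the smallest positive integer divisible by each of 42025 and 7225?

gcd first: 42025 = 5·7225 + 5900; 7225 = 1·5900 + 1325; 5900 = 4·1325 + 600; 1325 = 2·600 + 125; 600 = 4·125 + 100; 125 = 1·100 + 25; 100 = 4·25 + 0 → gcd = 25
lcm = 42025·7225/gcd = 303630625/25 = 12145225

12145225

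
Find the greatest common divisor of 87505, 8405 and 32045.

5

gcd(87505, 8405): 87505 = 10·8405 + 3455; 8405 = 2·3455 + 1495; 3455 = 2·1495 + 465; 1495 = 3·465 + 100; 465 = 4·100 + 65; 100 = 1·65 + 35; 65 = 1·35 + 30; 35 = 1·30 + 5; 30 = 6·5 + 0 → 5
gcd(5, 32045): 32045 = 6409·5 + 0 → 5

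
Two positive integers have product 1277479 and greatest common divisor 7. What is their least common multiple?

182497

Since gcd(a,b)·lcm(a,b) = ab, lcm = 1277479/7 = 182497.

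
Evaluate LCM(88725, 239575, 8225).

5708832675

88725 = 3 · 5² · 7 · 13²; 239575 = 5² · 7 · 37²; 8225 = 5² · 7 · 47
lcm takes max exponent of each prime: 3 · 5² · 7 · 13² · 37² · 47 = 5708832675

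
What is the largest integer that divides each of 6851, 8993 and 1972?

17

gcd(6851, 8993): 8993 = 1·6851 + 2142; 6851 = 3·2142 + 425; 2142 = 5·425 + 17; 425 = 25·17 + 0 → 17
gcd(17, 1972): 1972 = 116·17 + 0 → 17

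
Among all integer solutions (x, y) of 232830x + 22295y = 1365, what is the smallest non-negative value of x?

Euclid: 232830 = 10·22295 + 9880; 22295 = 2·9880 + 2535; 9880 = 3·2535 + 2275; 2535 = 1·2275 + 260; 2275 = 8·260 + 195; 260 = 1·195 + 65; 195 = 3·65 + 0 → gcd = 65; 1365 = 65·21.
Back-substitution yields 232830·(-88) + 22295·(919) = 65, so one solution is x = -88·21 = -1848, y = 919·21 = 19299.
Solutions in x differ by 22295/65 = 343; the one in [0, 343) is -1848 mod 343 = 210.

210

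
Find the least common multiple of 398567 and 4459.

gcd first: 398567 = 89·4459 + 1716; 4459 = 2·1716 + 1027; 1716 = 1·1027 + 689; 1027 = 1·689 + 338; 689 = 2·338 + 13; 338 = 26·13 + 0 → gcd = 13
lcm = 398567·4459/gcd = 1777210253/13 = 136708481

136708481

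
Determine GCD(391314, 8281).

49

Euclid: 391314 = 47·8281 + 2107; 8281 = 3·2107 + 1960; 2107 = 1·1960 + 147; 1960 = 13·147 + 49; 147 = 3·49 + 0. Last nonzero remainder: 49.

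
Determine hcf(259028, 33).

Euclid: 259028 = 7849·33 + 11; 33 = 3·11 + 0. Last nonzero remainder: 11.

11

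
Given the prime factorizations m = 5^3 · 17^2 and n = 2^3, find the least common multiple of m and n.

max exponent per prime: 2^3 · 5^3 · 17^2 = 289000

289000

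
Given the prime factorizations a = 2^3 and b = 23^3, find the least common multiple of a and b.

97336

max exponent per prime: 2^3 · 23^3 = 97336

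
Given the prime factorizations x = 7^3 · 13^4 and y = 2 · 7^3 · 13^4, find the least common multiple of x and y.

19592846

max exponent per prime: 2 · 7^3 · 13^4 = 19592846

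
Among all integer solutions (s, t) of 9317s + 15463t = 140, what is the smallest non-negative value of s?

Reduce mod 15463: 9317s ≡ 140 (mod 15463). With g = gcd(9317, 15463) = 7 dividing 140, divide through: 1331s ≡ 20 (mod 2209).
Since gcd(1331, 2209) = 1, s ≡ 20·(1331)⁻¹ ≡ 1897 (mod 2209). Smallest non-negative: 1897.

1897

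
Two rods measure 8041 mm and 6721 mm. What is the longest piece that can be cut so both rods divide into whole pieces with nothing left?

Euclid: 8041 = 1·6721 + 1320; 6721 = 5·1320 + 121; 1320 = 10·121 + 110; 121 = 1·110 + 11; 110 = 10·11 + 0. Last nonzero remainder: 11.

11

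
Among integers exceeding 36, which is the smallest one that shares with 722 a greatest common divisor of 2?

722 = 2·361. Any m with gcd(m, 722) = 2 is a multiple of 2, say 2s, with s coprime to 361.
Need s > 36/2, so s ≥ 19. First s ≥ 19 with gcd(s, 361) = 1 is s = 20. Thus m = 2·20 = 40.

40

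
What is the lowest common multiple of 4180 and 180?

gcd first: 4180 = 23·180 + 40; 180 = 4·40 + 20; 40 = 2·20 + 0 → gcd = 20
lcm = 4180·180/gcd = 752400/20 = 37620

37620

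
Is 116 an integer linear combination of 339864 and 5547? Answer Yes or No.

By Bézout, 339864u − 5547v = 116 has integer solutions iff gcd(339864, 5547) | 116.
Euclid: 339864 = 61·5547 + 1497; 5547 = 3·1497 + 1056; 1497 = 1·1056 + 441; 1056 = 2·441 + 174; 441 = 2·174 + 93; 174 = 1·93 + 81; 93 = 1·81 + 12; 81 = 6·12 + 9; 12 = 1·9 + 3; 9 = 3·3 + 0. gcd = 3; 116 mod 3 = 2. No.

No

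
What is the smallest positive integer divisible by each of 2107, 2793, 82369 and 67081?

2107 = 7² · 43; 2793 = 3 · 7² · 19; 82369 = 7² · 41²; 67081 = 7² · 37²
lcm takes max exponent of each prime: 3 · 7² · 19 · 37² · 41² · 43 = 276382507611

276382507611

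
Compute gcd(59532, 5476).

59532 = 2² · 3 · 11² · 41
5476 = 2² · 37²
Common: 2² = 4

4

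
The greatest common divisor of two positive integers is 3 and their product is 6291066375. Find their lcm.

2097022125

For any two positive integers, gcd × lcm equals their product. Hence lcm = 6291066375 / 3 = 2097022125.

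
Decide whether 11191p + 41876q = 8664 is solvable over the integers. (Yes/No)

By Bézout, 11191p + 41876q = 8664 has integer solutions iff gcd(11191, 41876) | 8664.
Euclid: 41876 = 3·11191 + 8303; 11191 = 1·8303 + 2888; 8303 = 2·2888 + 2527; 2888 = 1·2527 + 361; 2527 = 7·361 + 0. gcd = 361; 8664 mod 361 = 0. Yes.

Yes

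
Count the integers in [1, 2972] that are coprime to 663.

663 = 3·13·17. Inclusion–exclusion on these primes:
2972 − ⌊2972/3⌋ − ⌊2972/13⌋ − ⌊2972/17⌋ + ⌊2972/39⌋ + ⌊2972/51⌋ + ⌊2972/221⌋ − ⌊2972/663⌋ = 1723

1723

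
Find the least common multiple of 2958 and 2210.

gcd first: 2958 = 1·2210 + 748; 2210 = 2·748 + 714; 748 = 1·714 + 34; 714 = 21·34 + 0 → gcd = 34
lcm = 2958·2210/gcd = 6537180/34 = 192270

192270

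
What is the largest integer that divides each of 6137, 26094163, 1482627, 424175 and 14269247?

6137 = 17 · 19²; 26094163 = 19² · 41² · 43; 1482627 = 3 · 19² · 37²; 424175 = 5² · 19² · 47; 14269247 = 19² · 29² · 47
gcd takes min exponent of each prime: 19² = 361

361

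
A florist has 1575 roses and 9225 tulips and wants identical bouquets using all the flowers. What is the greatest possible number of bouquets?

1575 = 3² · 5² · 7
9225 = 3² · 5² · 41
Common: 3² · 5² = 225

225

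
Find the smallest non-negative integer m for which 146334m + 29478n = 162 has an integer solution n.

Euclid: 146334 = 4·29478 + 28422; 29478 = 1·28422 + 1056; 28422 = 26·1056 + 966; 1056 = 1·966 + 90; 966 = 10·90 + 66; 90 = 1·66 + 24; 66 = 2·24 + 18; 24 = 1·18 + 6; 18 = 3·6 + 0 → gcd = 6; 162 = 6·27.
Back-substitution yields 146334·(-1312) + 29478·(6513) = 6, so one solution is m = -1312·27 = -35424, n = 6513·27 = 175851.
Solutions in m differ by 29478/6 = 4913; the one in [0, 4913) is -35424 mod 4913 = 3880.

3880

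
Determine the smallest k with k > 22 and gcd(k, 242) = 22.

44

Multiples of 22 above 22: 22·2, 22·3, … . Need the cofactor coprime to 242/22 = 11.
Checking s = 2, 3, … the first with gcd(s, 11) = 1 is s = 2, giving 44.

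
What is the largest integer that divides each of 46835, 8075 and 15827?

323

gcd(46835, 8075): 46835 = 5·8075 + 6460; 8075 = 1·6460 + 1615; 6460 = 4·1615 + 0 → 1615
gcd(1615, 15827): 15827 = 9·1615 + 1292; 1615 = 1·1292 + 323; 1292 = 4·323 + 0 → 323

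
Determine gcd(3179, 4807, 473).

gcd(3179, 4807): 4807 = 1·3179 + 1628; 3179 = 1·1628 + 1551; 1628 = 1·1551 + 77; 1551 = 20·77 + 11; 77 = 7·11 + 0 → 11
gcd(11, 473): 473 = 43·11 + 0 → 11

11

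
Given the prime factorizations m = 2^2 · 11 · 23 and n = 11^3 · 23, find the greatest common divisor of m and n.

min exponent per shared prime: 11 · 23 = 253

253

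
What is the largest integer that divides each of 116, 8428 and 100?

4

gcd(116, 8428): 8428 = 72·116 + 76; 116 = 1·76 + 40; 76 = 1·40 + 36; 40 = 1·36 + 4; 36 = 9·4 + 0 → 4
gcd(4, 100): 100 = 25·4 + 0 → 4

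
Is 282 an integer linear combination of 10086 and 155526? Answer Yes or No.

Yes

gcd(10086, 155526): 155526 = 15·10086 + 4236; 10086 = 2·4236 + 1614; 4236 = 2·1614 + 1008; 1614 = 1·1008 + 606; 1008 = 1·606 + 402; 606 = 1·402 + 204; 402 = 1·204 + 198; 204 = 1·198 + 6; 198 = 33·6 + 0 → 6
6 divides 282, so a solution exists.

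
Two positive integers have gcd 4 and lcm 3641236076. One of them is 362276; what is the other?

Using ab = gcd(a,b)·lcm(a,b) = 4·3641236076 = 14564944304, we get b = 14564944304/362276 = 40204.

40204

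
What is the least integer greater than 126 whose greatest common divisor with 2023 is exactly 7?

gcd(x, 2023) = 7 forces 7 | x; write x = 7s. Then gcd(7s, 7·289) = 7·gcd(s, 289), so need gcd(s, 289) = 1.
7s > 126 gives s ≥ 19. The least s ≥ 19 coprime to 289 is 19, so x = 7·19 = 133.

133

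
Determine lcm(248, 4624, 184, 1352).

557178128

248 = 2³ · 31; 4624 = 2⁴ · 17²; 184 = 2³ · 23; 1352 = 2³ · 13²
lcm takes max exponent of each prime: 2⁴ · 13² · 17² · 23 · 31 = 557178128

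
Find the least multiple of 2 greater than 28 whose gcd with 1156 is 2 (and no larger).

gcd(a, 1156) = 2 forces 2 | a; write a = 2s. Then gcd(2s, 2·578) = 2·gcd(s, 578), so need gcd(s, 578) = 1.
2s > 28 gives s ≥ 15. The least s ≥ 15 coprime to 578 is 15, so a = 2·15 = 30.

30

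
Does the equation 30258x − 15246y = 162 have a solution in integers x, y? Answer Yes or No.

Yes

By Bézout, 30258x − 15246y = 162 has integer solutions iff gcd(30258, 15246) | 162.
Euclid: 30258 = 1·15246 + 15012; 15246 = 1·15012 + 234; 15012 = 64·234 + 36; 234 = 6·36 + 18; 36 = 2·18 + 0. gcd = 18; 162 mod 18 = 0. Yes.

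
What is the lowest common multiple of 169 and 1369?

gcd first: 1369 = 8·169 + 17; 169 = 9·17 + 16; 17 = 1·16 + 1; 16 = 16·1 + 0 → gcd = 1
lcm = 169·1369/gcd = 231361/1 = 231361

231361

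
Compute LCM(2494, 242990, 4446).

2494 = 2 · 29 · 43; 242990 = 2 · 5 · 11 · 47²; 4446 = 2 · 3² · 13 · 19
lcm takes max exponent of each prime: 2 · 3² · 5 · 11 · 13 · 19 · 29 · 43 · 47² = 673587962190

673587962190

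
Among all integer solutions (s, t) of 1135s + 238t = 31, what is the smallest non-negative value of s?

Reduce mod 238: 1135s ≡ 31 (mod 238). With g = gcd(1135, 238) = 1 dividing 31, divide through: 1135s ≡ 31 (mod 238).
Since gcd(1135, 238) = 1, s ≡ 31·(1135)⁻¹ ≡ 73 (mod 238). Smallest non-negative: 73.

73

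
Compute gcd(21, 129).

3

Euclid: 129 = 6·21 + 3; 21 = 7·3 + 0. Last nonzero remainder: 3.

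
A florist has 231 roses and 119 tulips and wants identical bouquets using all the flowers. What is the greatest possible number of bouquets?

231 = 3 · 7 · 11
119 = 7 · 17
Common: 7 = 7

7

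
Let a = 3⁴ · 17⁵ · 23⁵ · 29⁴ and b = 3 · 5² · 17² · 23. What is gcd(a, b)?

min exponent per shared prime: 3 · 17² · 23 = 19941

19941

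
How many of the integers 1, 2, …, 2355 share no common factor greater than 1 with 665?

665 = 5·7·19. Inclusion–exclusion on these primes:
2355 − ⌊2355/5⌋ − ⌊2355/7⌋ − ⌊2355/19⌋ + ⌊2355/35⌋ + ⌊2355/95⌋ + ⌊2355/133⌋ − ⌊2355/665⌋ = 1530

1530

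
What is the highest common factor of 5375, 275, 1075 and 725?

gcd(5375, 275): 5375 = 19·275 + 150; 275 = 1·150 + 125; 150 = 1·125 + 25; 125 = 5·25 + 0 → 25
gcd(25, 1075): 1075 = 43·25 + 0 → 25
gcd(25, 725): 725 = 29·25 + 0 → 25

25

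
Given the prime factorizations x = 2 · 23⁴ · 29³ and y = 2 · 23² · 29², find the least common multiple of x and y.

max exponent per prime: 2 · 23⁴ · 29³ = 13650084298

13650084298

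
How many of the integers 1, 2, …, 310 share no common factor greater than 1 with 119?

119 = 7·17. Inclusion–exclusion on these primes:
310 − ⌊310/7⌋ − ⌊310/17⌋ + ⌊310/119⌋ = 250

250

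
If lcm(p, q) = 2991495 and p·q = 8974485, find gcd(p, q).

gcd·lcm = product, so gcd = 8974485/2991495 = 3.

3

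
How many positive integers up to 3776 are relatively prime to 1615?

2693

Prime factors of 1615: 5, 17, 19. Count integers ≤ 3776 divisible by none of them.
By inclusion–exclusion: 3776 − ⌊3776/5⌋ − ⌊3776/17⌋ − ⌊3776/19⌋ + ⌊3776/85⌋ + ⌊3776/95⌋ + ⌊3776/323⌋ − ⌊3776/1615⌋ = 2693.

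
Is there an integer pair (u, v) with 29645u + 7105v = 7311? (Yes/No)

By Bézout, 29645u + 7105v = 7311 has integer solutions iff gcd(29645, 7105) | 7311.
Euclid: 29645 = 4·7105 + 1225; 7105 = 5·1225 + 980; 1225 = 1·980 + 245; 980 = 4·245 + 0. gcd = 245; 7311 mod 245 = 206. No.

No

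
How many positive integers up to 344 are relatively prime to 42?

98

Prime factors of 42: 2, 3, 7. Count integers ≤ 344 divisible by none of them.
By inclusion–exclusion: 344 − ⌊344/2⌋ − ⌊344/3⌋ − ⌊344/7⌋ + ⌊344/6⌋ + ⌊344/14⌋ + ⌊344/21⌋ − ⌊344/42⌋ = 98.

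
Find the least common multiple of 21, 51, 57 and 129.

291669

lcm(21, 51) = 21·51/gcd = 1071/3 = 357
lcm(357, 57) = 357·57/gcd = 20349/3 = 6783
lcm(6783, 129) = 6783·129/gcd = 875007/3 = 291669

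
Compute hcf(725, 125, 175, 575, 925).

gcd(725, 125): 725 = 5·125 + 100; 125 = 1·100 + 25; 100 = 4·25 + 0 → 25
gcd(25, 175): 175 = 7·25 + 0 → 25
gcd(25, 575): 575 = 23·25 + 0 → 25
gcd(25, 925): 925 = 37·25 + 0 → 25

25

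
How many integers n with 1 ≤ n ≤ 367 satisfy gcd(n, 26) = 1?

170

26 = 2·13. Inclusion–exclusion on these primes:
367 − ⌊367/2⌋ − ⌊367/13⌋ + ⌊367/26⌋ = 170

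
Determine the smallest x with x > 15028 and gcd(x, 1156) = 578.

15606

1156 = 578·2. Any x with gcd(x, 1156) = 578 is a multiple of 578, say 578s, with s coprime to 2.
Need s > 15028/578, so s ≥ 27. First s ≥ 27 with gcd(s, 2) = 1 is s = 27. Thus x = 578·27 = 15606.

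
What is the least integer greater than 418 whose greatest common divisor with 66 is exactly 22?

440

Multiples of 22 above 418: 22·20, 22·21, … . Need the cofactor coprime to 66/22 = 3.
Checking s = 20, 21, … the first with gcd(s, 3) = 1 is s = 20, giving 440.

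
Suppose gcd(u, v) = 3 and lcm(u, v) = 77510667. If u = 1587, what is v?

Using uv = gcd(u,v)·lcm(u,v) = 3·77510667 = 232532001, we get v = 232532001/1587 = 146523.

146523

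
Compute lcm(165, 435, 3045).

lcm(165, 435) = 165·435/gcd = 71775/15 = 4785
lcm(4785, 3045) = 4785·3045/gcd = 14570325/435 = 33495

33495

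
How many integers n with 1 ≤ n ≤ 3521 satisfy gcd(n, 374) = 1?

1506

374 = 2·11·17. Inclusion–exclusion on these primes:
3521 − ⌊3521/2⌋ − ⌊3521/11⌋ − ⌊3521/17⌋ + ⌊3521/22⌋ + ⌊3521/34⌋ + ⌊3521/187⌋ − ⌊3521/374⌋ = 1506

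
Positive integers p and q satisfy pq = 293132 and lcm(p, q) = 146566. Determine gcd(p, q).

2

From gcd × lcm = pq: gcd = 293132 / 146566 = 2.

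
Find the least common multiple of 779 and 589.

779 = 19 · 41; 589 = 19 · 31
max exponents: 19 · 31 · 41 = 24149

24149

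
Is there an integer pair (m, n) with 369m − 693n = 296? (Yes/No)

No

By Bézout, 369m − 693n = 296 has integer solutions iff gcd(369, 693) | 296.
Euclid: 693 = 1·369 + 324; 369 = 1·324 + 45; 324 = 7·45 + 9; 45 = 5·9 + 0. gcd = 9; 296 mod 9 = 8. No.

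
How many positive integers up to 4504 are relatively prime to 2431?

3559

Prime factors of 2431: 11, 13, 17. Count integers ≤ 4504 divisible by none of them.
By inclusion–exclusion: 4504 − ⌊4504/11⌋ − ⌊4504/13⌋ − ⌊4504/17⌋ + ⌊4504/143⌋ + ⌊4504/187⌋ + ⌊4504/221⌋ − ⌊4504/2431⌋ = 3559.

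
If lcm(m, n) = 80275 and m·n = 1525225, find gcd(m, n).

gcd·lcm = product, so gcd = 1525225/80275 = 19.

19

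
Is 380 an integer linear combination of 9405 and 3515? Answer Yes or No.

By Bézout, 9405u − 3515v = 380 has integer solutions iff gcd(9405, 3515) | 380.
Euclid: 9405 = 2·3515 + 2375; 3515 = 1·2375 + 1140; 2375 = 2·1140 + 95; 1140 = 12·95 + 0. gcd = 95; 380 mod 95 = 0. Yes.

Yes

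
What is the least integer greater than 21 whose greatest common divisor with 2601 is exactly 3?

24

Multiples of 3 above 21: 3·8, 3·9, … . Need the cofactor coprime to 2601/3 = 867.
Checking s = 8, 9, … the first with gcd(s, 867) = 1 is s = 8, giving 24.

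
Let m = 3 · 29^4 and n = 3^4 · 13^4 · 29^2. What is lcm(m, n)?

max exponent per prime: 3^4 · 13^4 · 29^4 = 1636252863921

1636252863921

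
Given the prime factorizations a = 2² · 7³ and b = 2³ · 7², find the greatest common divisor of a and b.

196

min exponent per shared prime: 2² · 7² = 196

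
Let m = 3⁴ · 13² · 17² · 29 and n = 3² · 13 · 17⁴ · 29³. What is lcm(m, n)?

27884406334941

max exponent per prime: 3⁴ · 13² · 17⁴ · 29³ = 27884406334941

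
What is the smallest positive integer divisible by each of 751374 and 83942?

1659785166

751374 = 2 · 3² · 13³ · 19; 83942 = 2 · 19 · 47²
max exponents: 2 · 3² · 13³ · 19 · 47² = 1659785166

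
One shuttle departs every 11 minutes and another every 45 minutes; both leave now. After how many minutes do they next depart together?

11 = 11; 45 = 3² · 5
max exponents: 3² · 5 · 11 = 495

495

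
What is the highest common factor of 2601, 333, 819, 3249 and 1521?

9

gcd(2601, 333): 2601 = 7·333 + 270; 333 = 1·270 + 63; 270 = 4·63 + 18; 63 = 3·18 + 9; 18 = 2·9 + 0 → 9
gcd(9, 819): 819 = 91·9 + 0 → 9
gcd(9, 3249): 3249 = 361·9 + 0 → 9
gcd(9, 1521): 1521 = 169·9 + 0 → 9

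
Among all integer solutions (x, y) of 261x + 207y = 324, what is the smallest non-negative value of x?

6

Reduce mod 207: 261x ≡ 324 (mod 207). With g = gcd(261, 207) = 9 dividing 324, divide through: 29x ≡ 36 (mod 23).
Since gcd(29, 23) = 1, x ≡ 36·(29)⁻¹ ≡ 6 (mod 23). Smallest non-negative: 6.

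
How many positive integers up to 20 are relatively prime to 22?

Prime factors of 22: 2, 11. Count integers ≤ 20 divisible by none of them.
By inclusion–exclusion: 20 − ⌊20/2⌋ − ⌊20/11⌋ + ⌊20/22⌋ = 9.

9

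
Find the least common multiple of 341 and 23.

gcd first: 341 = 14·23 + 19; 23 = 1·19 + 4; 19 = 4·4 + 3; 4 = 1·3 + 1; 3 = 3·1 + 0 → gcd = 1
lcm = 341·23/gcd = 7843/1 = 7843

7843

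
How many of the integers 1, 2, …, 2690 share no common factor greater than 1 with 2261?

2056

Prime factors of 2261: 7, 17, 19. Count integers ≤ 2690 divisible by none of them.
By inclusion–exclusion: 2690 − ⌊2690/7⌋ − ⌊2690/17⌋ − ⌊2690/19⌋ + ⌊2690/119⌋ + ⌊2690/133⌋ + ⌊2690/323⌋ − ⌊2690/2261⌋ = 2056.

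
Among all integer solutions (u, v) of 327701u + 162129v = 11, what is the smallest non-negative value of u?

8947

Reduce mod 162129: 327701u ≡ 11 (mod 162129). With g = gcd(327701, 162129) = 11 dividing 11, divide through: 29791u ≡ 1 (mod 14739).
Since gcd(29791, 14739) = 1, u ≡ 1·(29791)⁻¹ ≡ 8947 (mod 14739). Smallest non-negative: 8947.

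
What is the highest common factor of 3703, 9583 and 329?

7

gcd(3703, 9583): 9583 = 2·3703 + 2177; 3703 = 1·2177 + 1526; 2177 = 1·1526 + 651; 1526 = 2·651 + 224; 651 = 2·224 + 203; 224 = 1·203 + 21; 203 = 9·21 + 14; 21 = 1·14 + 7; 14 = 2·7 + 0 → 7
gcd(7, 329): 329 = 47·7 + 0 → 7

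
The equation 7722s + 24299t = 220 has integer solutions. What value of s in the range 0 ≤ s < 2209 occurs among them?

1372

Euclid: 24299 = 3·7722 + 1133; 7722 = 6·1133 + 924; 1133 = 1·924 + 209; 924 = 4·209 + 88; 209 = 2·88 + 33; 88 = 2·33 + 22; 33 = 1·22 + 11; 22 = 2·11 + 0 → gcd = 11; 220 = 11·20.
Back-substitution yields 7722·(-815) + 24299·(259) = 11, so one solution is s = -815·20 = -16300, t = 259·20 = 5180.
Solutions in s differ by 24299/11 = 2209; the one in [0, 2209) is -16300 mod 2209 = 1372.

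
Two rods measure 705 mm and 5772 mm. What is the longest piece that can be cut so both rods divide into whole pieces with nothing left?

3

Euclid: 5772 = 8·705 + 132; 705 = 5·132 + 45; 132 = 2·45 + 42; 45 = 1·42 + 3; 42 = 14·3 + 0. Last nonzero remainder: 3.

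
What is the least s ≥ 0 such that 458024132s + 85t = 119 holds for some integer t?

Reduce mod 85: 458024132s ≡ 119 (mod 85). With g = gcd(458024132, 85) = 17 dividing 119, divide through: 26942596s ≡ 7 (mod 5).
Since gcd(26942596, 5) = 1, s ≡ 7·(26942596)⁻¹ ≡ 2 (mod 5). Smallest non-negative: 2.

2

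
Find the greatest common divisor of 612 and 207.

612 = 2² · 3² · 17
207 = 3² · 23
Common: 3² = 9

9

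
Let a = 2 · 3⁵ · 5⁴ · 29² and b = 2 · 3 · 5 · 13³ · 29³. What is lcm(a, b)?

16275724773750

max exponent per prime: 2 · 3⁵ · 5⁴ · 13³ · 29³ = 16275724773750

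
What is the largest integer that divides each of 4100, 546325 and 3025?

4100 = 2² · 5² · 41; 546325 = 5² · 13 · 41²; 3025 = 5² · 11²
gcd takes min exponent of each prime: 5² = 25

25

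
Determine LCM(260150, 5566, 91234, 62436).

13534563900

260150 = 2 · 5² · 11² · 43; 5566 = 2 · 11² · 23; 91234 = 2 · 11² · 13 · 29; 62436 = 2² · 3 · 11² · 43
lcm takes max exponent of each prime: 2² · 3 · 5² · 11² · 13 · 23 · 29 · 43 = 13534563900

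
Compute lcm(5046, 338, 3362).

1433513094

5046 = 2 · 3 · 29²; 338 = 2 · 13²; 3362 = 2 · 41²
lcm takes max exponent of each prime: 2 · 3 · 13² · 29² · 41² = 1433513094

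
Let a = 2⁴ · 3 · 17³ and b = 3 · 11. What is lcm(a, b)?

max exponent per prime: 2⁴ · 3 · 11 · 17³ = 2594064

2594064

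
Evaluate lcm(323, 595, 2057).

lcm(323, 595) = 323·595/gcd = 192185/17 = 11305
lcm(11305, 2057) = 11305·2057/gcd = 23254385/17 = 1367905

1367905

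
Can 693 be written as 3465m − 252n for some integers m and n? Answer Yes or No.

gcd(3465, 252): 3465 = 13·252 + 189; 252 = 1·189 + 63; 189 = 3·63 + 0 → 63
63 divides 693, so a solution exists.

Yes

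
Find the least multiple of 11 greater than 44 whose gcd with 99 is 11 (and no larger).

gcd(a, 99) = 11 forces 11 | a; write a = 11s. Then gcd(11s, 11·9) = 11·gcd(s, 9), so need gcd(s, 9) = 1.
11s > 44 gives s ≥ 5. The least s ≥ 5 coprime to 9 is 5, so a = 11·5 = 55.

55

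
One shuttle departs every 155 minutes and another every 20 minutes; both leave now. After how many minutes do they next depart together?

gcd first: 155 = 7·20 + 15; 20 = 1·15 + 5; 15 = 3·5 + 0 → gcd = 5
lcm = 155·20/gcd = 3100/5 = 620

620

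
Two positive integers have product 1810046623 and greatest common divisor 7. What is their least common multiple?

258578089

For any two positive integers, gcd × lcm equals their product. Hence lcm = 1810046623 / 7 = 258578089.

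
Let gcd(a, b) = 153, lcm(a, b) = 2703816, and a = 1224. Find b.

Using ab = gcd(a,b)·lcm(a,b) = 153·2703816 = 413683848, we get b = 413683848/1224 = 337977.

337977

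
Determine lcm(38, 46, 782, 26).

193154

38 = 2 · 19; 46 = 2 · 23; 782 = 2 · 17 · 23; 26 = 2 · 13
lcm takes max exponent of each prime: 2 · 13 · 17 · 19 · 23 = 193154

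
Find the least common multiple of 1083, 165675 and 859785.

3428173442325

lcm(1083, 165675) = 1083·165675/gcd = 179426025/3 = 59808675
lcm(59808675, 859785) = 59808675·859785/gcd = 51422601634875/15 = 3428173442325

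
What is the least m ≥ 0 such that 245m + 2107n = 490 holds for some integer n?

2

Euclid: 2107 = 8·245 + 147; 245 = 1·147 + 98; 147 = 1·98 + 49; 98 = 2·49 + 0 → gcd = 49; 490 = 49·10.
Back-substitution yields 245·(-17) + 2107·(2) = 49, so one solution is m = -17·10 = -170, n = 2·10 = 20.
Solutions in m differ by 2107/49 = 43; the one in [0, 43) is -170 mod 43 = 2.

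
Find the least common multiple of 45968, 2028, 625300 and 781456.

2168540400

45968 = 2⁴ · 13² · 17; 2028 = 2² · 3 · 13²; 625300 = 2² · 5² · 13² · 37; 781456 = 2⁴ · 13² · 17²
lcm takes max exponent of each prime: 2⁴ · 3 · 5² · 13² · 17² · 37 = 2168540400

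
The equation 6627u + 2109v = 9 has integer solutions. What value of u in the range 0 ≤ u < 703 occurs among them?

696

Reduce mod 2109: 6627u ≡ 9 (mod 2109). With g = gcd(6627, 2109) = 3 dividing 9, divide through: 2209u ≡ 3 (mod 703).
Since gcd(2209, 703) = 1, u ≡ 3·(2209)⁻¹ ≡ 696 (mod 703). Smallest non-negative: 696.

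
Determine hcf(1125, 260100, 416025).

1125 = 3² · 5³; 260100 = 2² · 3² · 5² · 17²; 416025 = 3² · 5² · 43²
gcd takes min exponent of each prime: 3² · 5² = 225

225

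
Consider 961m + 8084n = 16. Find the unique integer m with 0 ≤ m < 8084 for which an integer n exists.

2776

gcd(961, 8084) = 1 (Euclid: 8084 = 8·961 + 396; 961 = 2·396 + 169; 396 = 2·169 + 58; 169 = 2·58 + 53; 58 = 1·53 + 5; 53 = 10·5 + 3; 5 = 1·3 + 2; 3 = 1·2 + 1; 2 = 2·1 + 0), and 1 | 16.
Extended Euclid: 961·(3205) + 8084·(-381) = 1. Scale by 16: m₀ = 51280.
General solution m = m₀ + 8084t; reducing mod 8084 gives m = 2776 (and n = -330).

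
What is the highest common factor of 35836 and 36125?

Euclid: 36125 = 1·35836 + 289; 35836 = 124·289 + 0. Last nonzero remainder: 289.

289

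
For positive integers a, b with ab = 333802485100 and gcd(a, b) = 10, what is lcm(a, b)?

33380248510

Since gcd(a,b)·lcm(a,b) = ab, lcm = 333802485100/10 = 33380248510.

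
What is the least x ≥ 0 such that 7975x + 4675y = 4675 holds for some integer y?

Euclid: 7975 = 1·4675 + 3300; 4675 = 1·3300 + 1375; 3300 = 2·1375 + 550; 1375 = 2·550 + 275; 550 = 2·275 + 0 → gcd = 275; 4675 = 275·17.
Back-substitution yields 7975·(-7) + 4675·(12) = 275, so one solution is x = -7·17 = -119, y = 12·17 = 204.
Solutions in x differ by 4675/275 = 17; the one in [0, 17) is -119 mod 17 = 0.

0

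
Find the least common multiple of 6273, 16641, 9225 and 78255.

504256830075

6273 = 3² · 17 · 41; 16641 = 3² · 43²; 9225 = 3² · 5² · 41; 78255 = 3² · 5 · 37 · 47
lcm takes max exponent of each prime: 3² · 5² · 17 · 37 · 41 · 43² · 47 = 504256830075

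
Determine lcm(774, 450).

gcd first: 774 = 1·450 + 324; 450 = 1·324 + 126; 324 = 2·126 + 72; 126 = 1·72 + 54; 72 = 1·54 + 18; 54 = 3·18 + 0 → gcd = 18
lcm = 774·450/gcd = 348300/18 = 19350

19350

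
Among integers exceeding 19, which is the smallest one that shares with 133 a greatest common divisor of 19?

38

gcd(a, 133) = 19 forces 19 | a; write a = 19s. Then gcd(19s, 19·7) = 19·gcd(s, 7), so need gcd(s, 7) = 1.
19s > 19 gives s ≥ 2. The least s ≥ 2 coprime to 7 is 2, so a = 19·2 = 38.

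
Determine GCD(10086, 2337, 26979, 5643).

3

gcd(10086, 2337): 10086 = 4·2337 + 738; 2337 = 3·738 + 123; 738 = 6·123 + 0 → 123
gcd(123, 26979): 26979 = 219·123 + 42; 123 = 2·42 + 39; 42 = 1·39 + 3; 39 = 13·3 + 0 → 3
gcd(3, 5643): 5643 = 1881·3 + 0 → 3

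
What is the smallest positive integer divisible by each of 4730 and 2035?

175010

4730 = 2 · 5 · 11 · 43; 2035 = 5 · 11 · 37
max exponents: 2 · 5 · 11 · 37 · 43 = 175010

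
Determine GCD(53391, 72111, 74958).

gcd(53391, 72111): 72111 = 1·53391 + 18720; 53391 = 2·18720 + 15951; 18720 = 1·15951 + 2769; 15951 = 5·2769 + 2106; 2769 = 1·2106 + 663; 2106 = 3·663 + 117; 663 = 5·117 + 78; 117 = 1·78 + 39; 78 = 2·39 + 0 → 39
gcd(39, 74958): 74958 = 1922·39 + 0 → 39

39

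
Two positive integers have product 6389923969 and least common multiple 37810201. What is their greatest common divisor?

From gcd × lcm = uv: gcd = 6389923969 / 37810201 = 169.

169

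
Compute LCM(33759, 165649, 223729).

33759 = 3² · 11² · 31; 165649 = 11² · 37²; 223729 = 11² · 43²
lcm takes max exponent of each prime: 3² · 11² · 31 · 37² · 43² = 85453515279

85453515279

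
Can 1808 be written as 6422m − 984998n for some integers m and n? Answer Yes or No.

By Bézout, 6422m − 984998n = 1808 has integer solutions iff gcd(6422, 984998) | 1808.
Euclid: 984998 = 153·6422 + 2432; 6422 = 2·2432 + 1558; 2432 = 1·1558 + 874; 1558 = 1·874 + 684; 874 = 1·684 + 190; 684 = 3·190 + 114; 190 = 1·114 + 76; 114 = 1·76 + 38; 76 = 2·38 + 0. gcd = 38; 1808 mod 38 = 22. No.

No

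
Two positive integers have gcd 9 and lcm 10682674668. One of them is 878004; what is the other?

109503

Using ab = gcd(a,b)·lcm(a,b) = 9·10682674668 = 96144072012, we get b = 96144072012/878004 = 109503.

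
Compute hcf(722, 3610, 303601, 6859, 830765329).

361

gcd(722, 3610): 3610 = 5·722 + 0 → 722
gcd(722, 303601): 303601 = 420·722 + 361; 722 = 2·361 + 0 → 361
gcd(361, 6859): 6859 = 19·361 + 0 → 361
gcd(361, 830765329): 830765329 = 2301289·361 + 0 → 361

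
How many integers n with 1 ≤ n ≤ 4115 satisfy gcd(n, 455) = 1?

2605

455 = 5·7·13. Inclusion–exclusion on these primes:
4115 − ⌊4115/5⌋ − ⌊4115/7⌋ − ⌊4115/13⌋ + ⌊4115/35⌋ + ⌊4115/65⌋ + ⌊4115/91⌋ − ⌊4115/455⌋ = 2605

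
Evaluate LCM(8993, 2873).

1519817

gcd first: 8993 = 3·2873 + 374; 2873 = 7·374 + 255; 374 = 1·255 + 119; 255 = 2·119 + 17; 119 = 7·17 + 0 → gcd = 17
lcm = 8993·2873/gcd = 25836889/17 = 1519817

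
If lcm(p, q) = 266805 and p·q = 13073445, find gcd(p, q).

49

From gcd × lcm = pq: gcd = 13073445 / 266805 = 49.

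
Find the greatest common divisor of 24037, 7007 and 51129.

13

24037 = 13 · 43²; 7007 = 7² · 11 · 13; 51129 = 3² · 13 · 19 · 23
gcd takes min exponent of each prime: 13 = 13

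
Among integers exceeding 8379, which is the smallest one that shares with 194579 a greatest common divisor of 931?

9310

gcd(m, 194579) = 931 forces 931 | m; write m = 931s. Then gcd(931s, 931·209) = 931·gcd(s, 209), so need gcd(s, 209) = 1.
931s > 8379 gives s ≥ 10. The least s ≥ 10 coprime to 209 is 10, so m = 931·10 = 9310.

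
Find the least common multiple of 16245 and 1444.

16245 = 3² · 5 · 19²; 1444 = 2² · 19²
max exponents: 2² · 3² · 5 · 19² = 64980

64980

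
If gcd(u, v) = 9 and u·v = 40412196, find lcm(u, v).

4490244

For any two positive integers, gcd × lcm equals their product. Hence lcm = 40412196 / 9 = 4490244.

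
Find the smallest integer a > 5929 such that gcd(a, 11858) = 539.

7007

Multiples of 539 above 5929: 539·12, 539·13, … . Need the cofactor coprime to 11858/539 = 22.
Checking s = 12, 13, … the first with gcd(s, 22) = 1 is s = 13, giving 7007.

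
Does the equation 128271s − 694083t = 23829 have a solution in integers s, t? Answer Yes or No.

By Bézout, 128271s − 694083t = 23829 has integer solutions iff gcd(128271, 694083) | 23829.
Euclid: 694083 = 5·128271 + 52728; 128271 = 2·52728 + 22815; 52728 = 2·22815 + 7098; 22815 = 3·7098 + 1521; 7098 = 4·1521 + 1014; 1521 = 1·1014 + 507; 1014 = 2·507 + 0. gcd = 507; 23829 mod 507 = 0. Yes.

Yes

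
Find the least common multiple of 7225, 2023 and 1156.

202300

7225 = 5² · 17²; 2023 = 7 · 17²; 1156 = 2² · 17²
lcm takes max exponent of each prime: 2² · 5² · 7 · 17² = 202300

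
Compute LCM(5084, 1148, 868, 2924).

5084 = 2² · 31 · 41; 1148 = 2² · 7 · 41; 868 = 2² · 7 · 31; 2924 = 2² · 17 · 43
lcm takes max exponent of each prime: 2² · 7 · 17 · 31 · 41 · 43 = 26014828

26014828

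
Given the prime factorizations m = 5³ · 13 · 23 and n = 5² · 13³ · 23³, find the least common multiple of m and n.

max exponent per prime: 5³ · 13³ · 23³ = 3341362375

3341362375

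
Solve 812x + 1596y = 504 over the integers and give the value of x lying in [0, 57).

Reduce mod 1596: 812x ≡ 504 (mod 1596). With g = gcd(812, 1596) = 28 dividing 504, divide through: 29x ≡ 18 (mod 57).
Since gcd(29, 57) = 1, x ≡ 18·(29)⁻¹ ≡ 36 (mod 57). Smallest non-negative: 36.

36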